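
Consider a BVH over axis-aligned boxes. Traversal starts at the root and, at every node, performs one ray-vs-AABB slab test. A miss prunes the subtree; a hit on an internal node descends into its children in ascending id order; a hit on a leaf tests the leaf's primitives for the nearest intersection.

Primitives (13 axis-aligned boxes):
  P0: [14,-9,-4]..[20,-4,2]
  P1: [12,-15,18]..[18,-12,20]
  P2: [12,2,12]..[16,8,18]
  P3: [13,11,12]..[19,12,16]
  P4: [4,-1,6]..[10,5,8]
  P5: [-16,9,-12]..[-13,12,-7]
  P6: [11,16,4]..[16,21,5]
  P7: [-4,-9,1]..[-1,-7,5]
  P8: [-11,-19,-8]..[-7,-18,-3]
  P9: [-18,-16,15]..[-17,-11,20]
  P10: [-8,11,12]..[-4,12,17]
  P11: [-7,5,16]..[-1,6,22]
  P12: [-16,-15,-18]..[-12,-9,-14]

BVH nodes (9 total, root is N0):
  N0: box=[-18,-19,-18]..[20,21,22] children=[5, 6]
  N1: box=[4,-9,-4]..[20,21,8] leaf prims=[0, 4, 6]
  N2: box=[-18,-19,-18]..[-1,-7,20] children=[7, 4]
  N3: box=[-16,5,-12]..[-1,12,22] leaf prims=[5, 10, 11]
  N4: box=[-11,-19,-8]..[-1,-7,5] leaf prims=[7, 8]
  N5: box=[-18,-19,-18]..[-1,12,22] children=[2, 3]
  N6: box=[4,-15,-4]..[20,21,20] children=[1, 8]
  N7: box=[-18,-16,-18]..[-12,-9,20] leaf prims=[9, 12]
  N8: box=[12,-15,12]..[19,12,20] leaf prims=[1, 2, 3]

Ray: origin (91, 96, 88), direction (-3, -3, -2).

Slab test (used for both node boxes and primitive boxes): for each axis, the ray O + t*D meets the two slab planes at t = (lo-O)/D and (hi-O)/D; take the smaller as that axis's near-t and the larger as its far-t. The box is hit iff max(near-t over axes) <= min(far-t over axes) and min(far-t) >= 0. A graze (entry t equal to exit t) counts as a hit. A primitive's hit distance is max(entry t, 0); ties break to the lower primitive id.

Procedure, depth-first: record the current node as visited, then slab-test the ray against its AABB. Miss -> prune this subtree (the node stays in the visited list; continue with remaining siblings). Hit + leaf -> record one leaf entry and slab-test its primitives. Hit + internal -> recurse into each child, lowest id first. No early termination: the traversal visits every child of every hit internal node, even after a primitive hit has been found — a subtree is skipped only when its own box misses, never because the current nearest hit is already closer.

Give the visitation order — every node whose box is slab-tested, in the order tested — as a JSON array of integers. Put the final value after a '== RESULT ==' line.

Walk:
N0 x:[71/3,109/3] y:[25,115/3] z:[33,53] -> hit [33,109/3], descend [5, 6]
  N5 x:[92/3,109/3] y:[28,115/3] z:[33,53] -> hit [33,109/3], descend [2, 3]
    N2 x:[92/3,109/3] y:[103/3,115/3] z:[34,53] -> hit [103/3,109/3], descend [4, 7]
      N4 x:[92/3,34] y:[103/3,115/3] z:[83/2,48] -> miss, prune
      N7 x:[103/3,109/3] y:[35,112/3] z:[34,53] -> hit [35,109/3] leaf, test {P9@t=36, P12(miss)}
    N3 x:[92/3,107/3] y:[28,91/3] z:[33,50] -> miss, prune
  N6 x:[71/3,29] y:[25,37] z:[34,46] -> miss, prune

7 AABB tests over nodes [0, 5, 2, 4, 7, 3, 6]; 1 leaf entered; closest P9.

== RESULT ==
[0, 5, 2, 4, 7, 3, 6]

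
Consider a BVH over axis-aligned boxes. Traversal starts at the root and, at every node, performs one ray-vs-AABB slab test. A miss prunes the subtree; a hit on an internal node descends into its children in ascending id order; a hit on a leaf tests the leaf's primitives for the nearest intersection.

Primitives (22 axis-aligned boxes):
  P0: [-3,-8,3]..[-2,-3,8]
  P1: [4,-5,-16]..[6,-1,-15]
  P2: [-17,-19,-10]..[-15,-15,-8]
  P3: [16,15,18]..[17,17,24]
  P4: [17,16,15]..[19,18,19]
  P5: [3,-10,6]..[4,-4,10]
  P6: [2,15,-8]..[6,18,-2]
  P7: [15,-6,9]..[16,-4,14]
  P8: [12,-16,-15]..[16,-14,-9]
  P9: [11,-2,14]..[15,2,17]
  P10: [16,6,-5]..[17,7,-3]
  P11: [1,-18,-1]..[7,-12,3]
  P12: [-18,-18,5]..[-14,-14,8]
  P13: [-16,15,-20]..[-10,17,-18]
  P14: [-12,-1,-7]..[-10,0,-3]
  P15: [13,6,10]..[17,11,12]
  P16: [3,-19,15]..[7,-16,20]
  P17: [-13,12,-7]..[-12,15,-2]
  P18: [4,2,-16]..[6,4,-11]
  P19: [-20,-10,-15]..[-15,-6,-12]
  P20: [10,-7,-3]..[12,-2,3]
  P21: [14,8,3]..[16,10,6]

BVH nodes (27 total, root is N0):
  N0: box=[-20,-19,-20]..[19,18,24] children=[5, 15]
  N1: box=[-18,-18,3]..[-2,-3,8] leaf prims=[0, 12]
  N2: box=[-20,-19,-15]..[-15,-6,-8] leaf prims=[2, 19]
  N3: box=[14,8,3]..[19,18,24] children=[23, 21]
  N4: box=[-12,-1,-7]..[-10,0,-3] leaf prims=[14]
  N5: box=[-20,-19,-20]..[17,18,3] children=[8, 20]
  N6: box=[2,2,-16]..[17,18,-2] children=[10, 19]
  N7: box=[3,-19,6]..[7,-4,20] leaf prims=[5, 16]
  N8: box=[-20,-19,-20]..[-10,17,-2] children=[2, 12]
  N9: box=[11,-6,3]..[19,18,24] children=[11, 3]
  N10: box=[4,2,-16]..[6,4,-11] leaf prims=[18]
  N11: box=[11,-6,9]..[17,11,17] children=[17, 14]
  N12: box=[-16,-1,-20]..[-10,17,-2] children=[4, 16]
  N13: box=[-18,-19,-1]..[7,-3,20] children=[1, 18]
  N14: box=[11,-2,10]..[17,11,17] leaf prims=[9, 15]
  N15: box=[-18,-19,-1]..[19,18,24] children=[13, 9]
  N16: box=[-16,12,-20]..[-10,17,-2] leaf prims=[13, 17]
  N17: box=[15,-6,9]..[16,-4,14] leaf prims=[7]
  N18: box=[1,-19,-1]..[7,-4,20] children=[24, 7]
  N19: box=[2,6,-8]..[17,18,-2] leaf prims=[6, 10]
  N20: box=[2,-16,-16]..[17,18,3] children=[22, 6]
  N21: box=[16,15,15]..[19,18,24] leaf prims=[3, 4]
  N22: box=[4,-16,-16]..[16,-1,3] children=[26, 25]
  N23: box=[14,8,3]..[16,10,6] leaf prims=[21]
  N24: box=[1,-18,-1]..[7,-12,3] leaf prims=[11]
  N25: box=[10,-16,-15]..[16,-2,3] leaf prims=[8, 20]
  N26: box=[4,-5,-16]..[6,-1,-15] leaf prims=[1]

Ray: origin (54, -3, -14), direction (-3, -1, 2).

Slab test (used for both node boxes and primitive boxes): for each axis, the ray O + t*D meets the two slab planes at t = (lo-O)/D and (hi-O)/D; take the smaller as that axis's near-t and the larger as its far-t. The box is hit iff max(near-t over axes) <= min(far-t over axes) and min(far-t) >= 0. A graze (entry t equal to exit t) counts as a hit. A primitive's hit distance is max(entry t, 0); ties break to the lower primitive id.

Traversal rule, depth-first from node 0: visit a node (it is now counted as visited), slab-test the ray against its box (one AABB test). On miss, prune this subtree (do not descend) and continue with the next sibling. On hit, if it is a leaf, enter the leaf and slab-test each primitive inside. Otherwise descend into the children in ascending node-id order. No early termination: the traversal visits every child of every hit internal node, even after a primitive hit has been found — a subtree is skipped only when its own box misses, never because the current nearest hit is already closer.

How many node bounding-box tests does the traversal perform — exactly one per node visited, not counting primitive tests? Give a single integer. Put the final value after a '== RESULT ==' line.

Traverse from the root:
N0 x:[35/3,74/3] y:[-21,16] z:[-3,19] -> hit [35/3,16], descend [5, 15]
  N5 x:[37/3,74/3] y:[-21,16] z:[-3,17/2] -> miss, prune
  N15 x:[35/3,24] y:[-21,16] z:[13/2,19] -> hit [35/3,16], descend [9, 13]
    N9 x:[35/3,43/3] y:[-21,3] z:[17/2,19] -> miss, prune
    N13 x:[47/3,24] y:[0,16] z:[13/2,17] -> hit [47/3,16], descend [1, 18]
      N1 x:[56/3,24] y:[0,15] z:[17/2,11] -> miss, prune
      N18 x:[47/3,53/3] y:[1,16] z:[13/2,17] -> hit [47/3,16], descend [7, 24]
        N7 x:[47/3,17] y:[1,16] z:[10,17] -> hit [47/3,16] leaf, test {P5(miss), P16@t=47/3}
        N24 x:[47/3,53/3] y:[9,15] z:[13/2,17/2] -> miss, prune

order=[0, 5, 15, 9, 13, 1, 18, 7, 24]  |boxes|=9  |leaves|=1  hit=P16

== RESULT ==
9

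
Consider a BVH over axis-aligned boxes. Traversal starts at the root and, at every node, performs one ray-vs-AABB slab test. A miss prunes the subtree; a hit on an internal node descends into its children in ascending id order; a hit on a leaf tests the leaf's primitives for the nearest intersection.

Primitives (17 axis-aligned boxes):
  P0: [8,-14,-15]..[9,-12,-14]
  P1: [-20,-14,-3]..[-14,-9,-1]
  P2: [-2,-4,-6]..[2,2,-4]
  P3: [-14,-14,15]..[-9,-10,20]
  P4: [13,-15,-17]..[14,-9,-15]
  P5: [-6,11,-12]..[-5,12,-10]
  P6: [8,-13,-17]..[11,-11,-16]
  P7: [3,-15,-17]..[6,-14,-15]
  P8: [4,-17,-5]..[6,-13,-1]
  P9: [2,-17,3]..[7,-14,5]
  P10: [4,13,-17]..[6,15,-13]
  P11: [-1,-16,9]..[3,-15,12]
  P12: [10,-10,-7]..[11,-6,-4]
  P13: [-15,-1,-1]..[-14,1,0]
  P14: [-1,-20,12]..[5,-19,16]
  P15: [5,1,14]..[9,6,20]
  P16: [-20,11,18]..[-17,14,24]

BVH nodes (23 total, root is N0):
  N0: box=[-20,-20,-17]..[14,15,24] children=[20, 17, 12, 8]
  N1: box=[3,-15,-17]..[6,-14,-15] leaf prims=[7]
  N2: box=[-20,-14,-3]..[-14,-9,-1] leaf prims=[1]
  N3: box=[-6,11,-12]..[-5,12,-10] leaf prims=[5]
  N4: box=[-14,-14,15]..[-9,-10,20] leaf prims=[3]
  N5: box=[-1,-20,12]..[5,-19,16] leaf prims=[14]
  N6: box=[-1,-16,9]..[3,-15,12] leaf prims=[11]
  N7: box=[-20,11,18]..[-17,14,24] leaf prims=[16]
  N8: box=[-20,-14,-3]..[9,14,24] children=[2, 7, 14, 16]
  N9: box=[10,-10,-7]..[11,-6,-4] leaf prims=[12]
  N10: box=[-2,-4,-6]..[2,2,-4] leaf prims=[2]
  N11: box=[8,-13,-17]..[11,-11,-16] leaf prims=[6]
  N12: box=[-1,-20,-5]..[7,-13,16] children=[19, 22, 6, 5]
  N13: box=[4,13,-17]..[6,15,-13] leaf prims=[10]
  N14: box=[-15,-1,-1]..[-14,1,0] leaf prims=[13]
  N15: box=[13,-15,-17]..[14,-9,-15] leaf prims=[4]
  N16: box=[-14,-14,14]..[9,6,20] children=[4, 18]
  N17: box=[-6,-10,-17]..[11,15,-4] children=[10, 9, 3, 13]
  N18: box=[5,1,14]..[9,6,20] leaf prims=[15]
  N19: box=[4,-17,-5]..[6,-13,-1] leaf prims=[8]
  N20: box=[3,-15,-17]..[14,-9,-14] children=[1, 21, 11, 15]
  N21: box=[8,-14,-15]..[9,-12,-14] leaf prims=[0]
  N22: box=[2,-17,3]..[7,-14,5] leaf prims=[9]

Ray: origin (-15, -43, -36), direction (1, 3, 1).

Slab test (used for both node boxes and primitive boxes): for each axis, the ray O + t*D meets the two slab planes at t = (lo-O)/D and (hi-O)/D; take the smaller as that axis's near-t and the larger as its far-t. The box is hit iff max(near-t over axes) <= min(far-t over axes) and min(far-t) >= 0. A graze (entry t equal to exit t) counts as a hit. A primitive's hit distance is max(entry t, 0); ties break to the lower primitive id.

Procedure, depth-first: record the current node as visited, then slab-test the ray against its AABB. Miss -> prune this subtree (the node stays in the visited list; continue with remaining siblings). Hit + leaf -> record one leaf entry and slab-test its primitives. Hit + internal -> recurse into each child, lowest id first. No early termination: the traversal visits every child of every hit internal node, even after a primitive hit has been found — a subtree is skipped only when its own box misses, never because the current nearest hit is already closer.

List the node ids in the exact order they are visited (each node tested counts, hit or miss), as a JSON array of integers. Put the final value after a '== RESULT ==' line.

Traverse from the root:
N0 x:[-5,29] y:[23/3,58/3] z:[19,60] -> hit [19,58/3], descend [8, 12, 17, 20]
  N8 x:[-5,24] y:[29/3,19] z:[33,60] -> miss, prune
  N12 x:[14,22] y:[23/3,10] z:[31,52] -> miss, prune
  N17 x:[9,26] y:[11,58/3] z:[19,32] -> hit [19,58/3], descend [3, 9, 10, 13]
    N3 x:[9,10] y:[18,55/3] z:[24,26] -> miss, prune
    N9 x:[25,26] y:[11,37/3] z:[29,32] -> miss, prune
    N10 x:[13,17] y:[13,15] z:[30,32] -> miss, prune
    N13 x:[19,21] y:[56/3,58/3] z:[19,23] -> hit [19,58/3] leaf, test {P10@t=19}
  N20 x:[18,29] y:[28/3,34/3] z:[19,22] -> miss, prune

Summary -> nodes [0, 8, 12, 17, 3, 9, 10, 13, 20]; box-tests=9; leaf-entries=1; first=P10

== RESULT ==
[0, 8, 12, 17, 3, 9, 10, 13, 20]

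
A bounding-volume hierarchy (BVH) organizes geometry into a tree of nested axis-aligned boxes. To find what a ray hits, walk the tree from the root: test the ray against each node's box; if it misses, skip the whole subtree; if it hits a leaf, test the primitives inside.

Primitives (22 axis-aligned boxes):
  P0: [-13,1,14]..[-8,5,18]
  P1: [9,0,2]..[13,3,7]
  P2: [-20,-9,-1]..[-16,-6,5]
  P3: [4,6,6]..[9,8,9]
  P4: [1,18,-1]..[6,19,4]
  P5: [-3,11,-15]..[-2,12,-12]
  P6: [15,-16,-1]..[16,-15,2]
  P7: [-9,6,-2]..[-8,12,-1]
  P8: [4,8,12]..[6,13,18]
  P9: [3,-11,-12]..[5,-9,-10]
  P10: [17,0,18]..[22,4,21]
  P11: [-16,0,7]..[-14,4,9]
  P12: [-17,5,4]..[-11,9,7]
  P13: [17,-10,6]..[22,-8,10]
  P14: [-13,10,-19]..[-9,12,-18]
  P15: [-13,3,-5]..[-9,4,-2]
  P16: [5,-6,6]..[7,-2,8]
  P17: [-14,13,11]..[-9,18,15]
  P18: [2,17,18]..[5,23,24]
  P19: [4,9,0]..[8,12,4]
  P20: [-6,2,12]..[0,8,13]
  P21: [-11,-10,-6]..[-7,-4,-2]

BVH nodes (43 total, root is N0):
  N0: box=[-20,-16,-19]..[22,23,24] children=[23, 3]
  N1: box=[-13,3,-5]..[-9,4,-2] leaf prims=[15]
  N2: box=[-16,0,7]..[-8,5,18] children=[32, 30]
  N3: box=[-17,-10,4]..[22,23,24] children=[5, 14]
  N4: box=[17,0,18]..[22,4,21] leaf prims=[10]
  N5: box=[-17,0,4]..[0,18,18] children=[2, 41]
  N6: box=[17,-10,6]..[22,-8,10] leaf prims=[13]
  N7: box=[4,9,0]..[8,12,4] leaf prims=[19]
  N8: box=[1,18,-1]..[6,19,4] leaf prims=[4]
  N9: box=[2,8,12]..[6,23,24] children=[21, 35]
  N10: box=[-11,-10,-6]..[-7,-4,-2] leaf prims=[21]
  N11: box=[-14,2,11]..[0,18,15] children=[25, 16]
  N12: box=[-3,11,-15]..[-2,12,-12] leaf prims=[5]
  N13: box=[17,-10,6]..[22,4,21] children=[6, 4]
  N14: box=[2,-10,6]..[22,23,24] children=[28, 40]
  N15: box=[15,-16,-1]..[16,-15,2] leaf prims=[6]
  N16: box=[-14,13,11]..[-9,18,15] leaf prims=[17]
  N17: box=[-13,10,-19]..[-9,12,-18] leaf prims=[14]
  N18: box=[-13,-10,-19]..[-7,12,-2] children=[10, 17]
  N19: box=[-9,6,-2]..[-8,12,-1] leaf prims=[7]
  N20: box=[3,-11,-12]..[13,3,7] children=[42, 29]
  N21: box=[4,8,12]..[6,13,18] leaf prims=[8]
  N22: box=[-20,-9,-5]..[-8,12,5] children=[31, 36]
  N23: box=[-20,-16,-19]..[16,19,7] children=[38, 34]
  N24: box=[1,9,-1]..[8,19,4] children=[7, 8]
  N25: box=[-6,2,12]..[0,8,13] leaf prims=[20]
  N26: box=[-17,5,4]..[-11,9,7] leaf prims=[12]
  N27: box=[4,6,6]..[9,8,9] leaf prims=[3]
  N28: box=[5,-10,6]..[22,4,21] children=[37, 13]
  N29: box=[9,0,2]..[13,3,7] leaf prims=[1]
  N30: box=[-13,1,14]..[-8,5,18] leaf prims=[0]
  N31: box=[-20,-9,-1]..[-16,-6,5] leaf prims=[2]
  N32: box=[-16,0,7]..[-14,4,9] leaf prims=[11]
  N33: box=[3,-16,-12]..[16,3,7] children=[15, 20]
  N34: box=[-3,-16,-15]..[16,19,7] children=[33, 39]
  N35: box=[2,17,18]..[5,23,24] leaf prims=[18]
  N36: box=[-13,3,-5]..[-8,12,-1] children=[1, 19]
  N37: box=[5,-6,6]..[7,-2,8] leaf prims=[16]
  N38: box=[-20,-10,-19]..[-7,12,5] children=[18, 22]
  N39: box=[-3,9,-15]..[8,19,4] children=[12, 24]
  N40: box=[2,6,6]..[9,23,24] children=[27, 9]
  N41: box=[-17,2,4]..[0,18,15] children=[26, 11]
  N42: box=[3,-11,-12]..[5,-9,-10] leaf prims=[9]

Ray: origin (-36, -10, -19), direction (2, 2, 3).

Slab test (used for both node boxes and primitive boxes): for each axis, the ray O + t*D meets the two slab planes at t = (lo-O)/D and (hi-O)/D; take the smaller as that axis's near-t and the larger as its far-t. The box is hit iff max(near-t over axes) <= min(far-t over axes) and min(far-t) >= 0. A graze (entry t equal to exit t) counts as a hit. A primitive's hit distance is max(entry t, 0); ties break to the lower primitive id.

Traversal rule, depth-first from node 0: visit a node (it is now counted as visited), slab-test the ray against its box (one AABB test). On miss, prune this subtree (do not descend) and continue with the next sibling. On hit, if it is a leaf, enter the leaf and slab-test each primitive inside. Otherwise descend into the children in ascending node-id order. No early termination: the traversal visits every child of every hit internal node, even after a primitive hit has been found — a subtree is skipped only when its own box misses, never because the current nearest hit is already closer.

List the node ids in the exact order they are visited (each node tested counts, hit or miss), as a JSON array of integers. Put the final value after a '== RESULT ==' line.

Trace the traversal:
N0 x:[8,29] y:[-3,33/2] z:[0,43/3] -> hit [8,43/3], descend [3, 23]
  N3 x:[19/2,29] y:[0,33/2] z:[23/3,43/3] -> hit [19/2,43/3], descend [5, 14]
    N5 x:[19/2,18] y:[5,14] z:[23/3,37/3] -> hit [19/2,37/3], descend [2, 41]
      N2 x:[10,14] y:[5,15/2] z:[26/3,37/3] -> miss, prune
      N41 x:[19/2,18] y:[6,14] z:[23/3,34/3] -> hit [19/2,34/3], descend [11, 26]
        N11 x:[11,18] y:[6,14] z:[10,34/3] -> hit [11,34/3], descend [16, 25]
          N16 x:[11,27/2] y:[23/2,14] z:[10,34/3] -> miss, prune
          N25 x:[15,18] y:[6,9] z:[31/3,32/3] -> miss, prune
        N26 x:[19/2,25/2] y:[15/2,19/2] z:[23/3,26/3] -> miss, prune
    N14 x:[19,29] y:[0,33/2] z:[25/3,43/3] -> miss, prune
  N23 x:[8,26] y:[-3,29/2] z:[0,26/3] -> hit [8,26/3], descend [34, 38]
    N34 x:[33/2,26] y:[-3,29/2] z:[4/3,26/3] -> miss, prune
    N38 x:[8,29/2] y:[0,11] z:[0,8] -> hit [8,8], descend [18, 22]
      N18 x:[23/2,29/2] y:[0,11] z:[0,17/3] -> miss, prune
      N22 x:[8,14] y:[1/2,11] z:[14/3,8] -> hit [8,8], descend [31, 36]
        N31 x:[8,10] y:[1/2,2] z:[6,8] -> miss, prune
        N36 x:[23/2,14] y:[13/2,11] z:[14/3,6] -> miss, prune

Summary -> nodes [0, 3, 5, 2, 41, 11, 16, 25, 26, 14, 23, 34, 38, 18, 22, 31, 36]; box-tests=17; leaf-entries=0; first=miss

== RESULT ==
[0, 3, 5, 2, 41, 11, 16, 25, 26, 14, 23, 34, 38, 18, 22, 31, 36]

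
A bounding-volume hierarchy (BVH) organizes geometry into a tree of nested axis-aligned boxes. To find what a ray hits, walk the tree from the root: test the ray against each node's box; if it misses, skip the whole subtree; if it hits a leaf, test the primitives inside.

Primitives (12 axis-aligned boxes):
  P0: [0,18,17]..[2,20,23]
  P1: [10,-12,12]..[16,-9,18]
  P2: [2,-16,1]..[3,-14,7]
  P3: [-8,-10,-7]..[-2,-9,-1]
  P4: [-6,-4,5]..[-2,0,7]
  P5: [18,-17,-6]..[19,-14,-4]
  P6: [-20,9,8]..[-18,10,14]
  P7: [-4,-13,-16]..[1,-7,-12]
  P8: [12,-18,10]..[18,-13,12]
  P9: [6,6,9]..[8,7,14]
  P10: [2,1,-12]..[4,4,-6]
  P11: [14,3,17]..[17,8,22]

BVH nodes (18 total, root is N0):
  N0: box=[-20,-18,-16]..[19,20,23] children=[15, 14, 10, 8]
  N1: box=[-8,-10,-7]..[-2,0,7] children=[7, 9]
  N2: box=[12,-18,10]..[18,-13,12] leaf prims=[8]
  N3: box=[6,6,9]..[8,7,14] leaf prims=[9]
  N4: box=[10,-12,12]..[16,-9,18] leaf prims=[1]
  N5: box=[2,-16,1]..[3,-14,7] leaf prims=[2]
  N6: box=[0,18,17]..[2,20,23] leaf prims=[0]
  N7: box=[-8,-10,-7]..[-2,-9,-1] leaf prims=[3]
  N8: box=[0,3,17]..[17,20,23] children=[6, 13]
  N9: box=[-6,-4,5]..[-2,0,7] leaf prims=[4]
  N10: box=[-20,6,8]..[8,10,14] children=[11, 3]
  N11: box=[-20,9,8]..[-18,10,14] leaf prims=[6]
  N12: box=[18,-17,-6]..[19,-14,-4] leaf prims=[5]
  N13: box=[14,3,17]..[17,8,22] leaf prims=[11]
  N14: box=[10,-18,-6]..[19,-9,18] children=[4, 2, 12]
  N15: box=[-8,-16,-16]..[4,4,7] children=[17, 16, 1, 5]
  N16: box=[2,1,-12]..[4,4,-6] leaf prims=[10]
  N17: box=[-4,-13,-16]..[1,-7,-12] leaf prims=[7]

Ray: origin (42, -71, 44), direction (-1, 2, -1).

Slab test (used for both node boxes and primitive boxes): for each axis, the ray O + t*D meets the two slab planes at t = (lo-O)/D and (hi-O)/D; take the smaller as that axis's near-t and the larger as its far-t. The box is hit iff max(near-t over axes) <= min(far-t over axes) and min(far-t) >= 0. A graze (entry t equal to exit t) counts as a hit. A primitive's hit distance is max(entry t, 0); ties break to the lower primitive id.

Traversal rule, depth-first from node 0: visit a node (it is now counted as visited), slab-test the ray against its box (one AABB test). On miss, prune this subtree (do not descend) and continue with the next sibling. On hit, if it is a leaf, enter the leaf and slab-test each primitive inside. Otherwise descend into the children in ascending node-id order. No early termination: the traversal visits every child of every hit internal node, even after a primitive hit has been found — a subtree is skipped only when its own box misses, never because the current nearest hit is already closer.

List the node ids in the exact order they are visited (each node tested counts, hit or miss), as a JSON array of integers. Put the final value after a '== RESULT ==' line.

Traverse from the root:
N0 x:[23,62] y:[53/2,91/2] z:[21,60] -> hit [53/2,91/2], descend [8, 10, 14, 15]
  N8 x:[25,42] y:[37,91/2] z:[21,27] -> miss, prune
  N10 x:[34,62] y:[77/2,81/2] z:[30,36] -> miss, prune
  N14 x:[23,32] y:[53/2,31] z:[26,50] -> hit [53/2,31], descend [2, 4, 12]
    N2 x:[24,30] y:[53/2,29] z:[32,34] -> miss, prune
    N4 x:[26,32] y:[59/2,31] z:[26,32] -> hit [59/2,31] leaf, test {P1@t=59/2}
    N12 x:[23,24] y:[27,57/2] z:[48,50] -> miss, prune
  N15 x:[38,50] y:[55/2,75/2] z:[37,60] -> miss, prune

8 AABB tests over nodes [0, 8, 10, 14, 2, 4, 12, 15]; 1 leaf entered; closest P1.

== RESULT ==
[0, 8, 10, 14, 2, 4, 12, 15]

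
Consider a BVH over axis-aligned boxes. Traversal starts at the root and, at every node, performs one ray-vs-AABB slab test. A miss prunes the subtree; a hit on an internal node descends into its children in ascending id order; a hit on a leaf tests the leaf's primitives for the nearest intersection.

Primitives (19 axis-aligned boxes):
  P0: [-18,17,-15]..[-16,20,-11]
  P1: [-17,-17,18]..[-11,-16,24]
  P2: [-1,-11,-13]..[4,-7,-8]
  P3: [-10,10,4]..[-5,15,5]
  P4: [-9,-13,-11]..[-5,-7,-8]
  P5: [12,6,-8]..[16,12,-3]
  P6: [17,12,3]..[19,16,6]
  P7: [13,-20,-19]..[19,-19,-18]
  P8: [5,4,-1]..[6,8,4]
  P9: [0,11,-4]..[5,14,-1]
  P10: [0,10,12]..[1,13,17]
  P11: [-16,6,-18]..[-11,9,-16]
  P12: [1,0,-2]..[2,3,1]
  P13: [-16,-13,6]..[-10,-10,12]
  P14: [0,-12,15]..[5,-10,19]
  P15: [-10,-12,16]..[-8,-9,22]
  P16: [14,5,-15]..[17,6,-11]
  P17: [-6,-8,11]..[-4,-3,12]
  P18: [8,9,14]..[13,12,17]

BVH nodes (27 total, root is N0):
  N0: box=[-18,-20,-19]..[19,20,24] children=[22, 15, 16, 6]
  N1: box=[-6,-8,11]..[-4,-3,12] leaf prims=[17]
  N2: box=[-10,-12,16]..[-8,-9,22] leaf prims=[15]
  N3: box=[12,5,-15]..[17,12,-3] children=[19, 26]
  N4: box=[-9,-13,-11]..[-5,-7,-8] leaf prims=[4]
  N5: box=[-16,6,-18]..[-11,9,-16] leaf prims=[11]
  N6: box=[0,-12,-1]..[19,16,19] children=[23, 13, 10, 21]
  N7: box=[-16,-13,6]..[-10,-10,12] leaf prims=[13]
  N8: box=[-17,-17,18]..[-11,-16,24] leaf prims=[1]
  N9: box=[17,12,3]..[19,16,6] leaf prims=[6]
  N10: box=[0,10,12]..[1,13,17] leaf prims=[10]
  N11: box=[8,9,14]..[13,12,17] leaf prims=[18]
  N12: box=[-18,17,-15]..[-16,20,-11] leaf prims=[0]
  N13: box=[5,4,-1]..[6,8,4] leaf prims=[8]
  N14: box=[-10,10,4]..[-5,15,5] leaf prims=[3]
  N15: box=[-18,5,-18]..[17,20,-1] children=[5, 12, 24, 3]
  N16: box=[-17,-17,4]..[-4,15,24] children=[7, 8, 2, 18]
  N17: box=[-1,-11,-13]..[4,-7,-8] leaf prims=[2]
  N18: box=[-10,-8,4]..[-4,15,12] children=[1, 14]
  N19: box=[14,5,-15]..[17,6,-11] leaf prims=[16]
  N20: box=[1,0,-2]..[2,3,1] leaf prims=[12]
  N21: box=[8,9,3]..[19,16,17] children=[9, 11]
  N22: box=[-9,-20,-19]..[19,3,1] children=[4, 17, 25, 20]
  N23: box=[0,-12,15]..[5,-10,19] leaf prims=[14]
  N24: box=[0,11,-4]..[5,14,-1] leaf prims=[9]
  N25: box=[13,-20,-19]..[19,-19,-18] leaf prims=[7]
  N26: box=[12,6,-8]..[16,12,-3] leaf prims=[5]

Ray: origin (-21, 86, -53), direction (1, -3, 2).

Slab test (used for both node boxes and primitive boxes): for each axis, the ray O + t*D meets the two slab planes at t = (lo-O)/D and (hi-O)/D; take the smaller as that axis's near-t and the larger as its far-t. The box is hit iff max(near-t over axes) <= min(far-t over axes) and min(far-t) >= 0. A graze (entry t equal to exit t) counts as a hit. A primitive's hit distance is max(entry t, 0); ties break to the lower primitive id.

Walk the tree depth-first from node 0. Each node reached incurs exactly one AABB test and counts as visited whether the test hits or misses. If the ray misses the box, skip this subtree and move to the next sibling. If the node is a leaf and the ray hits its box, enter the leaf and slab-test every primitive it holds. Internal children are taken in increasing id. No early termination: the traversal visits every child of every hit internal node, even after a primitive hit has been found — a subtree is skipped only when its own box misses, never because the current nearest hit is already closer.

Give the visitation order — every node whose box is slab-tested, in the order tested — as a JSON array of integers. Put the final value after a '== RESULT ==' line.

Walk:
N0 x:[3,40] y:[22,106/3] z:[17,77/2] -> hit [22,106/3], descend [6, 15, 16, 22]
  N6 x:[21,40] y:[70/3,98/3] z:[26,36] -> hit [26,98/3], descend [10, 13, 21, 23]
    N10 x:[21,22] y:[73/3,76/3] z:[65/2,35] -> miss, prune
    N13 x:[26,27] y:[26,82/3] z:[26,57/2] -> hit [26,27] leaf, test {P8@t=26}
    N21 x:[29,40] y:[70/3,77/3] z:[28,35] -> miss, prune
    N23 x:[21,26] y:[32,98/3] z:[34,36] -> miss, prune
  N15 x:[3,38] y:[22,27] z:[35/2,26] -> hit [22,26], descend [3, 5, 12, 24]
    N3 x:[33,38] y:[74/3,27] z:[19,25] -> miss, prune
    N5 x:[5,10] y:[77/3,80/3] z:[35/2,37/2] -> miss, prune
    N12 x:[3,5] y:[22,23] z:[19,21] -> miss, prune
    N24 x:[21,26] y:[24,25] z:[49/2,26] -> hit [49/2,25] leaf, test {P9@t=49/2}
  N16 x:[4,17] y:[71/3,103/3] z:[57/2,77/2] -> miss, prune
  N22 x:[12,40] y:[83/3,106/3] z:[17,27] -> miss, prune

13 AABB tests over nodes [0, 6, 10, 13, 21, 23, 15, 3, 5, 12, 24, 16, 22]; 2 leaves entered; closest P9.

== RESULT ==
[0, 6, 10, 13, 21, 23, 15, 3, 5, 12, 24, 16, 22]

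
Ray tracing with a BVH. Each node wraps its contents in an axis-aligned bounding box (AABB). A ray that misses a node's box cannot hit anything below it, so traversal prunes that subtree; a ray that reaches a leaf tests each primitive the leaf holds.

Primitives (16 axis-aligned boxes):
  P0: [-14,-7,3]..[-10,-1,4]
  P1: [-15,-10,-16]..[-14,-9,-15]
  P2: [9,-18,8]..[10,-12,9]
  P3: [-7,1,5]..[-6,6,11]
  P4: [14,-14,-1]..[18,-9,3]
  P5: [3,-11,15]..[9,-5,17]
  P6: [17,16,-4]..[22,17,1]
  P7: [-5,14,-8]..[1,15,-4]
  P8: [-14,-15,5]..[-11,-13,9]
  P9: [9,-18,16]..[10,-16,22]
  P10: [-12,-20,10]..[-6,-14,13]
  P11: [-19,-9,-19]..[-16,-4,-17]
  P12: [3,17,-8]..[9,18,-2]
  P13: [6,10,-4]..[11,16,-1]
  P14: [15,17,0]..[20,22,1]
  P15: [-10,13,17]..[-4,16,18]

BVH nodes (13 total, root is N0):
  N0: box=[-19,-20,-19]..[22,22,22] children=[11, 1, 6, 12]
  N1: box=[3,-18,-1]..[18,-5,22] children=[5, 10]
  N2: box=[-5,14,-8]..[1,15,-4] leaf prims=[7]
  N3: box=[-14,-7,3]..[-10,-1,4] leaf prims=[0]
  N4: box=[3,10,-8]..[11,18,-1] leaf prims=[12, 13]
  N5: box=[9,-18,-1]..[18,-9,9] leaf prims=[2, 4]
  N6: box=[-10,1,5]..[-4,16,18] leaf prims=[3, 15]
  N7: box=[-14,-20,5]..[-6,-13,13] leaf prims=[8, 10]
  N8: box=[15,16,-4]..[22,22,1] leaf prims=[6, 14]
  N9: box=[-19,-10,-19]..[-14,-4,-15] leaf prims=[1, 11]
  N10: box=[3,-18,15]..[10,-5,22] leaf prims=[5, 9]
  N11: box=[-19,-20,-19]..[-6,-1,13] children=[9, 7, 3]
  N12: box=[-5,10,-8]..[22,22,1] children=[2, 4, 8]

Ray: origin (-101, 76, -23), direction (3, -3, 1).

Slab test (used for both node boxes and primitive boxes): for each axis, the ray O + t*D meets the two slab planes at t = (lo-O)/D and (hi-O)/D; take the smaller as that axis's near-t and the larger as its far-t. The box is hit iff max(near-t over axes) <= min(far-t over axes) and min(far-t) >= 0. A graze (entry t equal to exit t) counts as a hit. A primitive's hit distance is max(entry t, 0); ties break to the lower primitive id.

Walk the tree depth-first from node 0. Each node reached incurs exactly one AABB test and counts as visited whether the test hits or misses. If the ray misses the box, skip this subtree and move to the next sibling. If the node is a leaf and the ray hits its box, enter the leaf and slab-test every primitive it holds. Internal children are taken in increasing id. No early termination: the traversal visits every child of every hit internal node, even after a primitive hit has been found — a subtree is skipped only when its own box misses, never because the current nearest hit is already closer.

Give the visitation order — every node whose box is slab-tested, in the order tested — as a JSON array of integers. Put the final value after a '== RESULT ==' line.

Walk:
N0 x:[82/3,41] y:[18,32] z:[4,45] -> hit [82/3,32], descend [1, 6, 11, 12]
  N1 x:[104/3,119/3] y:[27,94/3] z:[22,45] -> miss, prune
  N6 x:[91/3,97/3] y:[20,25] z:[28,41] -> miss, prune
  N11 x:[82/3,95/3] y:[77/3,32] z:[4,36] -> hit [82/3,95/3], descend [3, 7, 9]
    N3 x:[29,91/3] y:[77/3,83/3] z:[26,27] -> miss, prune
    N7 x:[29,95/3] y:[89/3,32] z:[28,36] -> hit [89/3,95/3] leaf, test {P8@t=89/3, P10(miss)}
    N9 x:[82/3,29] y:[80/3,86/3] z:[4,8] -> miss, prune
  N12 x:[32,41] y:[18,22] z:[15,24] -> miss, prune

8 AABB tests over nodes [0, 1, 6, 11, 3, 7, 9, 12]; 1 leaf entered; closest P8.

== RESULT ==
[0, 1, 6, 11, 3, 7, 9, 12]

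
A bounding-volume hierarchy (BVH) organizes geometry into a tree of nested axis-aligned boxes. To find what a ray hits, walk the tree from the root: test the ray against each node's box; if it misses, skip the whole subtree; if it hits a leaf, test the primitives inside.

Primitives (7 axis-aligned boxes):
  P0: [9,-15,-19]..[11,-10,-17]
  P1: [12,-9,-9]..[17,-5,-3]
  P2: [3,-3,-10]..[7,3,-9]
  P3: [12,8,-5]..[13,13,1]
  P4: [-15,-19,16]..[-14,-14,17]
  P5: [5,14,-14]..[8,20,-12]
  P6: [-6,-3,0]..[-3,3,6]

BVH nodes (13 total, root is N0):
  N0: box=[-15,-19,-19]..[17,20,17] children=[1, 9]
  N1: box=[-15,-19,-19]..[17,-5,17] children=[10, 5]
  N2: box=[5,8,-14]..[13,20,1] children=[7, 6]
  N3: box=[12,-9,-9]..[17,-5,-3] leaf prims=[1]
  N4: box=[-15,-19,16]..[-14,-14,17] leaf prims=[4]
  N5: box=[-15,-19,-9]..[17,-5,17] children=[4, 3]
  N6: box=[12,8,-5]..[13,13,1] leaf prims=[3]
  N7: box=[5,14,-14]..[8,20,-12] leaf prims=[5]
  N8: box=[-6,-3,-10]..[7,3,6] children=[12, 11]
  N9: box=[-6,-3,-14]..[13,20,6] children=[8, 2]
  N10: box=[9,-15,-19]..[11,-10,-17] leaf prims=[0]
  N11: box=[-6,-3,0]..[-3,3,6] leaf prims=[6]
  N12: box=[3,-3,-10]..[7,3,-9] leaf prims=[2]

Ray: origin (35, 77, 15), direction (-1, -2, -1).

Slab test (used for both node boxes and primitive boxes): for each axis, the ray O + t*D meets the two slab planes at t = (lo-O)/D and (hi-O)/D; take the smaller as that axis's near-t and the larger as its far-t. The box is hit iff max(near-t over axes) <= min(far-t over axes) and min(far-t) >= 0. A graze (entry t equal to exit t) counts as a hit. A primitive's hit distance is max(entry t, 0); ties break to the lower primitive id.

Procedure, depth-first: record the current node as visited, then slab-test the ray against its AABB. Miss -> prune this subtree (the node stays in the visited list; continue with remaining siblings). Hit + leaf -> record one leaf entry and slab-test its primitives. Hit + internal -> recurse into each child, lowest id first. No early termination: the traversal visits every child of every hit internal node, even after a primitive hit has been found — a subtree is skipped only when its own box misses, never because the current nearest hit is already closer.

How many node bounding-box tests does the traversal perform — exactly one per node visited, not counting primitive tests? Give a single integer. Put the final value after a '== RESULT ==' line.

Walk:
N0 x:[18,50] y:[57/2,48] z:[-2,34] -> hit [57/2,34], descend [1, 9]
  N1 x:[18,50] y:[41,48] z:[-2,34] -> miss, prune
  N9 x:[22,41] y:[57/2,40] z:[9,29] -> hit [57/2,29], descend [2, 8]
    N2 x:[22,30] y:[57/2,69/2] z:[14,29] -> hit [57/2,29], descend [6, 7]
      N6 x:[22,23] y:[32,69/2] z:[14,20] -> miss, prune
      N7 x:[27,30] y:[57/2,63/2] z:[27,29] -> hit [57/2,29] leaf, test {P5@t=57/2}
    N8 x:[28,41] y:[37,40] z:[9,25] -> miss, prune

Visited [0, 1, 9, 2, 6, 7, 8]. Tests: 7 box, 1 leaf. Nearest: P5.

== RESULT ==
7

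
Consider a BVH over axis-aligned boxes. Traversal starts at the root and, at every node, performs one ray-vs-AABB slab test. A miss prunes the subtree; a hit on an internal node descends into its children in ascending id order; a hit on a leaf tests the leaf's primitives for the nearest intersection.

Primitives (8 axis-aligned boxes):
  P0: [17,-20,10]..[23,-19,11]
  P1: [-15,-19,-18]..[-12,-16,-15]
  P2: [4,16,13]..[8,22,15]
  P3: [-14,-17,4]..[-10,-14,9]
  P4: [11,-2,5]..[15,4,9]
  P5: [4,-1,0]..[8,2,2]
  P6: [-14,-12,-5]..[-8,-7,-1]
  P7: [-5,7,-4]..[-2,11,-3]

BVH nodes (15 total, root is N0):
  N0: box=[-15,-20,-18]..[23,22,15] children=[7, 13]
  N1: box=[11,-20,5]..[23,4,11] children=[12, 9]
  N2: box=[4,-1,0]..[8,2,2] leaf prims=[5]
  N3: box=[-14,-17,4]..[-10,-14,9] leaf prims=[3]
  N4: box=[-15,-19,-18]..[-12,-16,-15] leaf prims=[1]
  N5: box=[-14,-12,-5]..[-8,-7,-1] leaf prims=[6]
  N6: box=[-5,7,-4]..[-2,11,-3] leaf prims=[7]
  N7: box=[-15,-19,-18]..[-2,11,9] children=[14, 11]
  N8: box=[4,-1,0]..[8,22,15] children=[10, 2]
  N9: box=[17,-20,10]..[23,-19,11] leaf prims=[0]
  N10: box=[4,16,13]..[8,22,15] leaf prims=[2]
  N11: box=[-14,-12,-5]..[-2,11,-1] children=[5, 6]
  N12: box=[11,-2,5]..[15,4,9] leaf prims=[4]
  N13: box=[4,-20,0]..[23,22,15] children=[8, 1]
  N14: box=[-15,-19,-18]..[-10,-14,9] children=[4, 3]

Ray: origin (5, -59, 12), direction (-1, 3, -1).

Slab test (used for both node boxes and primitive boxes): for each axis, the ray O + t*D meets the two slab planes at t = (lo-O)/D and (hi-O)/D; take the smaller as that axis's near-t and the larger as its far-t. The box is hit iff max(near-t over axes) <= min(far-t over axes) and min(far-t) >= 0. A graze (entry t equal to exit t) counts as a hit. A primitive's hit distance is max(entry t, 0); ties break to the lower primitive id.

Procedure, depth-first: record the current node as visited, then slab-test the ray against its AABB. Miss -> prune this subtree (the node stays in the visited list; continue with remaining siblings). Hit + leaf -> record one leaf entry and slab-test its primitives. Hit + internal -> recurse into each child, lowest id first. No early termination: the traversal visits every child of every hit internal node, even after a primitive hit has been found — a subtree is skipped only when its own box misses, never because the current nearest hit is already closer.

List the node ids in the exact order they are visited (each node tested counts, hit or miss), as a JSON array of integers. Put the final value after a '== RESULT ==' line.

Traverse from the root:
N0 x:[-18,20] y:[13,27] z:[-3,30] -> hit [13,20], descend [7, 13]
  N7 x:[7,20] y:[40/3,70/3] z:[3,30] -> hit [40/3,20], descend [11, 14]
    N11 x:[7,19] y:[47/3,70/3] z:[13,17] -> hit [47/3,17], descend [5, 6]
      N5 x:[13,19] y:[47/3,52/3] z:[13,17] -> hit [47/3,17] leaf, test {P6@t=47/3}
      N6 x:[7,10] y:[22,70/3] z:[15,16] -> miss, prune
    N14 x:[15,20] y:[40/3,15] z:[3,30] -> hit [15,15], descend [3, 4]
      N3 x:[15,19] y:[14,15] z:[3,8] -> miss, prune
      N4 x:[17,20] y:[40/3,43/3] z:[27,30] -> miss, prune
  N13 x:[-18,1] y:[13,27] z:[-3,12] -> miss, prune

Visited [0, 7, 11, 5, 6, 14, 3, 4, 13]. Tests: 9 box, 1 leaf. Nearest: P6.

== RESULT ==
[0, 7, 11, 5, 6, 14, 3, 4, 13]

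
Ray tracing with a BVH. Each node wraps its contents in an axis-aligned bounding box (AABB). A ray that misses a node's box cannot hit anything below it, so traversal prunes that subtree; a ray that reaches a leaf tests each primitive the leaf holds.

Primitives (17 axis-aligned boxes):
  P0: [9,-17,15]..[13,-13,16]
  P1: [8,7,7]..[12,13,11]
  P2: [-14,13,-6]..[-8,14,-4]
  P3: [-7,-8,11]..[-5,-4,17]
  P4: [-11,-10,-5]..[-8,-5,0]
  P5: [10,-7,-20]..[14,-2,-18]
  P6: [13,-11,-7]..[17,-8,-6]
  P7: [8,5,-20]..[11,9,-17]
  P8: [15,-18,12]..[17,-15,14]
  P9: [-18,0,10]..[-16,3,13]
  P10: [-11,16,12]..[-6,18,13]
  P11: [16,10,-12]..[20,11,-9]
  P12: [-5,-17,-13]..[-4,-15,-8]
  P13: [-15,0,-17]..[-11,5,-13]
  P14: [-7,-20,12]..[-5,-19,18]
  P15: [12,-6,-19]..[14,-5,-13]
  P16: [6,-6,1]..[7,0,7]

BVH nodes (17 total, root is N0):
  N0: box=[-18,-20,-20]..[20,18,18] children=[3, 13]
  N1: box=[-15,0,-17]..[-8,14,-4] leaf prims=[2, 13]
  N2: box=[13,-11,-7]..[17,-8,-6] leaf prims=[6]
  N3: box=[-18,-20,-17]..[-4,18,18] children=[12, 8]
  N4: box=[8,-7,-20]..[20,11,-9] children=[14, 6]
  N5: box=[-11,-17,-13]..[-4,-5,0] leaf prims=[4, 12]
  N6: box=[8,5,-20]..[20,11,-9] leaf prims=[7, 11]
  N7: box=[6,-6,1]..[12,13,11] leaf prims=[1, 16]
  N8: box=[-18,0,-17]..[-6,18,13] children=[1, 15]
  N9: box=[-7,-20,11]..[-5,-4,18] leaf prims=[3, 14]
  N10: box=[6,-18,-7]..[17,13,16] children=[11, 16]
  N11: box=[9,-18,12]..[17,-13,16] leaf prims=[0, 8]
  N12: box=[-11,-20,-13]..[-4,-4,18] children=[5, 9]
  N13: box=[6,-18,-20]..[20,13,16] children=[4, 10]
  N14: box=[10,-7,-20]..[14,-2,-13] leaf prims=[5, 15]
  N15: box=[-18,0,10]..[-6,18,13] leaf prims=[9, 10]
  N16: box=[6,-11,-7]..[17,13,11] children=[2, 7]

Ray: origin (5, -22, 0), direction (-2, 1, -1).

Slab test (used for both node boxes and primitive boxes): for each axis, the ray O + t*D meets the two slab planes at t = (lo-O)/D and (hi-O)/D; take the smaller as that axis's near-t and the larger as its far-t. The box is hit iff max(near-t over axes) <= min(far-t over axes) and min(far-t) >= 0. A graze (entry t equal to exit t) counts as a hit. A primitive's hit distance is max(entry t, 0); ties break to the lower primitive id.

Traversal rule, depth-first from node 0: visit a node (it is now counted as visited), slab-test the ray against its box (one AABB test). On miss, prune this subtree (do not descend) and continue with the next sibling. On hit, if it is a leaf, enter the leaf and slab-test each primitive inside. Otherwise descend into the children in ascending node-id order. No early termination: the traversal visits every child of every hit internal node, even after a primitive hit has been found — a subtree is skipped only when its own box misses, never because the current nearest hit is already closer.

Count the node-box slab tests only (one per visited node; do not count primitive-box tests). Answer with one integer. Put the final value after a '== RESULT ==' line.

Trace the traversal:
N0 x:[-15/2,23/2] y:[2,40] z:[-18,20] -> hit [2,23/2], descend [3, 13]
  N3 x:[9/2,23/2] y:[2,40] z:[-18,17] -> hit [9/2,23/2], descend [8, 12]
    N8 x:[11/2,23/2] y:[22,40] z:[-13,17] -> miss, prune
    N12 x:[9/2,8] y:[2,18] z:[-18,13] -> hit [9/2,8], descend [5, 9]
      N5 x:[9/2,8] y:[5,17] z:[0,13] -> hit [5,8] leaf, test {P4(miss), P12(miss)}
      N9 x:[5,6] y:[2,18] z:[-18,-11] -> miss, prune
  N13 x:[-15/2,-1/2] y:[4,35] z:[-16,20] -> miss, prune

7 AABB tests over nodes [0, 3, 8, 12, 5, 9, 13]; 1 leaf entered; closest miss.

== RESULT ==
7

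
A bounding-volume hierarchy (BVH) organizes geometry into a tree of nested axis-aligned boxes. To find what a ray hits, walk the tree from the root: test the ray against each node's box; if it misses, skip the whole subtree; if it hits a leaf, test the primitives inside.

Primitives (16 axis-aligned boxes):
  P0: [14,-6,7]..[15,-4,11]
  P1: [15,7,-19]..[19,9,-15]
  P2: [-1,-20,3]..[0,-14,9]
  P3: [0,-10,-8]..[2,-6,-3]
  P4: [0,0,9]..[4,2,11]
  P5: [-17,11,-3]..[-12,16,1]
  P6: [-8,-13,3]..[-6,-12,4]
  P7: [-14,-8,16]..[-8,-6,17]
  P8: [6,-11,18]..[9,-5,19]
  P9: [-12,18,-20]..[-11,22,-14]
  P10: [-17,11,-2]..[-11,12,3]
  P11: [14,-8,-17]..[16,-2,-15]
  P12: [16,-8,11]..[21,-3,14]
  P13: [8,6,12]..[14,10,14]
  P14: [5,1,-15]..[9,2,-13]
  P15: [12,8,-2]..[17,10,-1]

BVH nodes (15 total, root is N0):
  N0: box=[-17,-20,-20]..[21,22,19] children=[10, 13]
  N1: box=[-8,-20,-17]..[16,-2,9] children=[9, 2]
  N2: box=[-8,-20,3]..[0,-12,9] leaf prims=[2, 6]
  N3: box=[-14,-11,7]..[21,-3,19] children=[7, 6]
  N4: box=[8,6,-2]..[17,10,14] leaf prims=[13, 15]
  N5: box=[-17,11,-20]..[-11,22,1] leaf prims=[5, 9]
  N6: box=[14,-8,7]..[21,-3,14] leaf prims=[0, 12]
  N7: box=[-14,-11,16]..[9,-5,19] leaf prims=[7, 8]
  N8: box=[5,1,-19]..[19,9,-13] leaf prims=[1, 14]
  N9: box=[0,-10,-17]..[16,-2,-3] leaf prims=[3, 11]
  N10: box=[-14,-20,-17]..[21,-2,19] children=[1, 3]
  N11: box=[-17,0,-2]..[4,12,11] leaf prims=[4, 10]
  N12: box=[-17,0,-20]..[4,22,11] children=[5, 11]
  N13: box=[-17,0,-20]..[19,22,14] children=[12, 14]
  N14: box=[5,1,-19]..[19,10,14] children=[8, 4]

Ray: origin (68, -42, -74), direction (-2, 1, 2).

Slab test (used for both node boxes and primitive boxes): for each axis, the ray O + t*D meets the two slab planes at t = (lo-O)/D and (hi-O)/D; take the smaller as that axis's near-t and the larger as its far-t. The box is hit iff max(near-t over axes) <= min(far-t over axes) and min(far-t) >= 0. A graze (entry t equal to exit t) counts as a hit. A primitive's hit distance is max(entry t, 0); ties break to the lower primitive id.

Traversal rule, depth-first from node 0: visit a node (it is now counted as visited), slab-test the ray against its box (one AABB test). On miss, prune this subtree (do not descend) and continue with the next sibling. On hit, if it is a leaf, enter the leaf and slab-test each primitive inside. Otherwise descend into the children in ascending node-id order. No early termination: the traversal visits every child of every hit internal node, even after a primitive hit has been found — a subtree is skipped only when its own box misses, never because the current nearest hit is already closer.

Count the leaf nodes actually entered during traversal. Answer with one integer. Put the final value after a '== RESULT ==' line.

Traverse from the root:
N0 x:[47/2,85/2] y:[22,64] z:[27,93/2] -> hit [27,85/2], descend [10, 13]
  N10 x:[47/2,41] y:[22,40] z:[57/2,93/2] -> hit [57/2,40], descend [1, 3]
    N1 x:[26,38] y:[22,40] z:[57/2,83/2] -> hit [57/2,38], descend [2, 9]
      N2 x:[34,38] y:[22,30] z:[77/2,83/2] -> miss, prune
      N9 x:[26,34] y:[32,40] z:[57/2,71/2] -> hit [32,34] leaf, test {P3@t=33, P11(miss)}
    N3 x:[47/2,41] y:[31,39] z:[81/2,93/2] -> miss, prune
  N13 x:[49/2,85/2] y:[42,64] z:[27,44] -> hit [42,85/2], descend [12, 14]
    N12 x:[32,85/2] y:[42,64] z:[27,85/2] -> hit [42,85/2], descend [5, 11]
      N5 x:[79/2,85/2] y:[53,64] z:[27,75/2] -> miss, prune
      N11 x:[32,85/2] y:[42,54] z:[36,85/2] -> hit [42,85/2] leaf, test {P4(miss), P10(miss)}
    N14 x:[49/2,63/2] y:[43,52] z:[55/2,44] -> miss, prune

Visited [0, 10, 1, 2, 9, 3, 13, 12, 5, 11, 14]. Tests: 11 box, 2 leaf. Nearest: P3.

== RESULT ==
2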